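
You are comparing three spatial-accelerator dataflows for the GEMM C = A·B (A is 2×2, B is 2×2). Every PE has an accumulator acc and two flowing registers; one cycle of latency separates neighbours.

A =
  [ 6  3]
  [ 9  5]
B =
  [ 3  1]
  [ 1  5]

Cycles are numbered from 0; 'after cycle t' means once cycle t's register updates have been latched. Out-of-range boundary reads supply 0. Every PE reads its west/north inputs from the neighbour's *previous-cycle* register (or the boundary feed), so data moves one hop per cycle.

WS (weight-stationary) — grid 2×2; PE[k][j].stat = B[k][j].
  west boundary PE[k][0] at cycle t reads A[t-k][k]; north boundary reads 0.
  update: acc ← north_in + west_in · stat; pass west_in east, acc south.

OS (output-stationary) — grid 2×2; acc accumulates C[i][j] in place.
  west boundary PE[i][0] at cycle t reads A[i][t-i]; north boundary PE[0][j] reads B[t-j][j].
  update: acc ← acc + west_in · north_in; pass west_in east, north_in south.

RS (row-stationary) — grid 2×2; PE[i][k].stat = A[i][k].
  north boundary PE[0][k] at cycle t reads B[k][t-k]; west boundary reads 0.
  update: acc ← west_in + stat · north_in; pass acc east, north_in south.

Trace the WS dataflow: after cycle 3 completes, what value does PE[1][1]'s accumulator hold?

Tracing WS — 2×2 array, target PE[1][1]:
  after 0 — PE[0][1] acc=0, pass-E 0, pass-S 0
  after 0 — PE[1][0] acc=0, pass-E 0, pass-S 0
  after 0 — PE[1][1] acc=0, pass-E 0, pass-S 0
  after 1 — PE[0][1] acc=6, pass-E 6, pass-S 6
  after 1 — PE[1][0] acc=21, pass-E 3, pass-S 21
  after 1 — PE[1][1] acc=0, pass-E 0, pass-S 0
  after 2 — PE[0][1] acc=9, pass-E 9, pass-S 9
  after 2 — PE[1][0] acc=32, pass-E 5, pass-S 32
  after 2 — PE[1][1] acc=21, pass-E 3, pass-S 21
  after 3 — PE[0][1] acc=0, pass-E 0, pass-S 0
  after 3 — PE[1][0] acc=0, pass-E 0, pass-S 0
  after 3 — PE[1][1] acc=34, pass-E 5, pass-S 34

PE[1][1].acc = 34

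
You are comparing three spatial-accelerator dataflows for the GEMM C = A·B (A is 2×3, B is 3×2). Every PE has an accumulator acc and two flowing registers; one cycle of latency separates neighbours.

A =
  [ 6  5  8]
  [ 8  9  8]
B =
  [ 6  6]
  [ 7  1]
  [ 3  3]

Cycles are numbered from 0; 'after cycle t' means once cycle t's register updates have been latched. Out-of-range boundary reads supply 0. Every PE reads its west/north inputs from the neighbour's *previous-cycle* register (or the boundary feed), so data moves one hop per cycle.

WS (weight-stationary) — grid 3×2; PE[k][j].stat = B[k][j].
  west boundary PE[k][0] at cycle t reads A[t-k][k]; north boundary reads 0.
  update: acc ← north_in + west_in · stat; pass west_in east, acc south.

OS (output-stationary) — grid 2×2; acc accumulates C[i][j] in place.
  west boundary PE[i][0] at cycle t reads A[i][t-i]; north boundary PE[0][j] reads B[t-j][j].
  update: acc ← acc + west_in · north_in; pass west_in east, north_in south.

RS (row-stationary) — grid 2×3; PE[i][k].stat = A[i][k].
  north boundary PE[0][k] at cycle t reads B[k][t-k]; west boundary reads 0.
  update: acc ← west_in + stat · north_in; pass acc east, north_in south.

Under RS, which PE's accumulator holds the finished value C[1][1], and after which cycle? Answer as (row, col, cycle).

RS — PE[1][2] is where C[1][1] collects:
  [0] (1,2) acc=0 (h:0 v:0)
  [1] (1,2) acc=0 (h:0 v:0)
  [2] (1,2) acc=0 (h:0 v:0)
  [3] (1,2) acc=135 (h:135 v:3)
  [4] (1,2) acc=81 (h:81 v:3)

(row, col, cycle) = (1, 2, 4)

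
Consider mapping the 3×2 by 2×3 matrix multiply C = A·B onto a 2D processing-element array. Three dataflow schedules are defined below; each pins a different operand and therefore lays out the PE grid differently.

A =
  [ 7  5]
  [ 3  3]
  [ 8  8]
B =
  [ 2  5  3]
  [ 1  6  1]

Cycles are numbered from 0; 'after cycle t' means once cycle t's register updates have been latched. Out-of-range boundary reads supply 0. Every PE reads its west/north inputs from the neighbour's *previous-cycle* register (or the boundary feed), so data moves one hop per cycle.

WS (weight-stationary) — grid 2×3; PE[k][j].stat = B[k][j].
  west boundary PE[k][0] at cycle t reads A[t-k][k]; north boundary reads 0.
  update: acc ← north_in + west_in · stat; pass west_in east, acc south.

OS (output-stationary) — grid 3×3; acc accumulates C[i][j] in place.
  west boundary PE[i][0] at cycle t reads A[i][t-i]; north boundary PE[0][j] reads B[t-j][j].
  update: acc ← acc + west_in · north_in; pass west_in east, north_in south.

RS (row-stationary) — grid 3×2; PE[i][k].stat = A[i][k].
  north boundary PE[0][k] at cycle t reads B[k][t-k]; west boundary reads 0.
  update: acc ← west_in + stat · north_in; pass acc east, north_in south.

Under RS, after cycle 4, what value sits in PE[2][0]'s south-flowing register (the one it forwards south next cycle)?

register = 3

Tracing RS — 3×2 array, target PE[2][0]:
  step 0 · PE1,0: acc=0; fwd→0 fwd↓0
  step 0 · PE2,0: acc=0; fwd→0 fwd↓0
  step 1 · PE1,0: acc=6; fwd→6 fwd↓2
  step 1 · PE2,0: acc=0; fwd→0 fwd↓0
  step 2 · PE1,0: acc=15; fwd→15 fwd↓5
  step 2 · PE2,0: acc=16; fwd→16 fwd↓2
  step 3 · PE1,0: acc=9; fwd→9 fwd↓3
  step 3 · PE2,0: acc=40; fwd→40 fwd↓5
  step 4 · PE1,0: acc=0; fwd→0 fwd↓0
  step 4 · PE2,0: acc=24; fwd→24 fwd↓3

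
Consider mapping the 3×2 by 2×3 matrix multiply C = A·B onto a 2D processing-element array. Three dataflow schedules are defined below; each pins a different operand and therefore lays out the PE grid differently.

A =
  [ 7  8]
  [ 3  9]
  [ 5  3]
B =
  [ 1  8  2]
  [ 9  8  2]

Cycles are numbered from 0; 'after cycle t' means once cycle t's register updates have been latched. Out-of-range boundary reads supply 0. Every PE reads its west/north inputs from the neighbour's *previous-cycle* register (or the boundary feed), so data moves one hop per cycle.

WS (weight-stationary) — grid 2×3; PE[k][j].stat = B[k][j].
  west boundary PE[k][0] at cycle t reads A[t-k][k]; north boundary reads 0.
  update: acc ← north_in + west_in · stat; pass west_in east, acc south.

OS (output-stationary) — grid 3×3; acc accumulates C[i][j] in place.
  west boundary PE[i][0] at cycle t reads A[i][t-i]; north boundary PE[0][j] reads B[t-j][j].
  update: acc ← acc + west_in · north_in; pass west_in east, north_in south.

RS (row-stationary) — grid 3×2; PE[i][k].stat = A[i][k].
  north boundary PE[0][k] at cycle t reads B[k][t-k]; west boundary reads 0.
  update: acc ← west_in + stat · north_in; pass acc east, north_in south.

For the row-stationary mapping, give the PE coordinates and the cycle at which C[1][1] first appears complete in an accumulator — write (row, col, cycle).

Under RS, C[1][1] lands at PE[1][1]:
  cycle 0: PE[1][1] → acc 0, east 0, south 0
  cycle 1: PE[1][1] → acc 0, east 0, south 0
  cycle 2: PE[1][1] → acc 84, east 84, south 9
  cycle 3: PE[1][1] → acc 96, east 96, south 8

(row, col, cycle) = (1, 1, 3)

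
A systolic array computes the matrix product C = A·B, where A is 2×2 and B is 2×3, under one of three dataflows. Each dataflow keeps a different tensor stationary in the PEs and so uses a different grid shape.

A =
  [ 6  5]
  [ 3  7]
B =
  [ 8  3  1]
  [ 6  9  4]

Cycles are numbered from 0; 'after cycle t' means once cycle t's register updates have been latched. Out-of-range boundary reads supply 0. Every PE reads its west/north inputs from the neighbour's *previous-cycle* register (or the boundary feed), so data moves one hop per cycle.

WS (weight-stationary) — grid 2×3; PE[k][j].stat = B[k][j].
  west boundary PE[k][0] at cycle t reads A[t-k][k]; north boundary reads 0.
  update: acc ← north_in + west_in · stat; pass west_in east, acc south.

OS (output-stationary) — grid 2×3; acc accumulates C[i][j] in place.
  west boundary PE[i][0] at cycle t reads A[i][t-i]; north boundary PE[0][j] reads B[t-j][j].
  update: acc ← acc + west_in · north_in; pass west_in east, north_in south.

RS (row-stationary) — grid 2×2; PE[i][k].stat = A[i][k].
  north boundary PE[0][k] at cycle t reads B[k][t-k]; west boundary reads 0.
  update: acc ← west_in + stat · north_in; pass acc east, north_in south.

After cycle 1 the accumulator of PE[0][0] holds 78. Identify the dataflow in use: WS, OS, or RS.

WS [2×3] PE[0][0] across cycles:
  @0  [0,0]  acc 48  |  →6  ↓48
  @1  [0,0]  acc 24  |  →3  ↓24
OS [2×3] PE[0][0] across cycles:
  @0  [0,0]  acc 48  |  →6  ↓8
  @1  [0,0]  acc 78  |  →5  ↓6
RS [2×2] PE[0][0] across cycles:
  @0  [0,0]  acc 48  |  →48  ↓8
  @1  [0,0]  acc 18  |  →18  ↓3

dataflow = OS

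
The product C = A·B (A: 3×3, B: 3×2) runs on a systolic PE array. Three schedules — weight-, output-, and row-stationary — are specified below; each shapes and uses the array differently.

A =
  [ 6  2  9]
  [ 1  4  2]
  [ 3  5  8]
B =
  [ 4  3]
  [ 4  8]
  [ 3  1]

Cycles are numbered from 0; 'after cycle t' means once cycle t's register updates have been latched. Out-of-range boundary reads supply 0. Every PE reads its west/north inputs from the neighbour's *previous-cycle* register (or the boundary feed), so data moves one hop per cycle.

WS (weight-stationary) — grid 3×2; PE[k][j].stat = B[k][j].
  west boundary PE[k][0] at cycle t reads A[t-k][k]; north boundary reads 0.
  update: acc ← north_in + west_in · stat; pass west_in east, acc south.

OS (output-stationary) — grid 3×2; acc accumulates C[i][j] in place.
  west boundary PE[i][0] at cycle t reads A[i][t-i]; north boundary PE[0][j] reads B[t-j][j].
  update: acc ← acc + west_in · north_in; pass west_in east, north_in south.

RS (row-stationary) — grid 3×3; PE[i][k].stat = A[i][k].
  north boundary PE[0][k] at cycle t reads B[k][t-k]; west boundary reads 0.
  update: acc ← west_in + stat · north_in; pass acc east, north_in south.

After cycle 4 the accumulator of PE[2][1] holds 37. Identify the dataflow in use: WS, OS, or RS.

WS [3×2] PE[2][1] across cycles:
  c0 r2c1: 0 / 0 / 0
  c1 r2c1: 0 / 0 / 0
  c2 r2c1: 0 / 0 / 0
  c3 r2c1: 43 / 9 / 43
  c4 r2c1: 37 / 2 / 37
OS [3×2] PE[2][1] across cycles:
  c0 r2c1: 0 / 0 / 0
  c1 r2c1: 0 / 0 / 0
  c2 r2c1: 0 / 0 / 0
  c3 r2c1: 9 / 3 / 3
  c4 r2c1: 49 / 5 / 8
RS [3×3] PE[2][1] across cycles:
  c0 r2c1: 0 / 0 / 0
  c1 r2c1: 0 / 0 / 0
  c2 r2c1: 0 / 0 / 0
  c3 r2c1: 32 / 32 / 4
  c4 r2c1: 49 / 49 / 8

dataflow = WS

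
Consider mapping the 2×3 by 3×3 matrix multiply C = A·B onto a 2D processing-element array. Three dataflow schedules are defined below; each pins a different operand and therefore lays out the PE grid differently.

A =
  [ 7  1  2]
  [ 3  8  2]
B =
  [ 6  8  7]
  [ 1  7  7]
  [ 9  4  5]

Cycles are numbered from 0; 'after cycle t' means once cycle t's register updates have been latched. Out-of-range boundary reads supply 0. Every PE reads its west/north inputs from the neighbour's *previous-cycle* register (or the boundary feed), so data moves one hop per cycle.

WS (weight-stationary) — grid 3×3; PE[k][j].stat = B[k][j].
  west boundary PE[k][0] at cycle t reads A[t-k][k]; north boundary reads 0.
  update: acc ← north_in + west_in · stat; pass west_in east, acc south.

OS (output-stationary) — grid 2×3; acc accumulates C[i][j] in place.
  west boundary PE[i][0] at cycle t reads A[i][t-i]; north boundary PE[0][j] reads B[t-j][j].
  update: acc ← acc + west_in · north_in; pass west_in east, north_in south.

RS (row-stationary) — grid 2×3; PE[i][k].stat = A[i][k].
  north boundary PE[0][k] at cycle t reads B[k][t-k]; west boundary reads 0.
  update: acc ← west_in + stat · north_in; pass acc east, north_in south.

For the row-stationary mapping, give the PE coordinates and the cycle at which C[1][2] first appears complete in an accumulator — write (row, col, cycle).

(row, col, cycle) = (1, 2, 5)

Under RS, C[1][2] lands at PE[1][2]:
  c0 r1c2: 0 / 0 / 0
  c1 r1c2: 0 / 0 / 0
  c2 r1c2: 0 / 0 / 0
  c3 r1c2: 44 / 44 / 9
  c4 r1c2: 88 / 88 / 4
  c5 r1c2: 87 / 87 / 5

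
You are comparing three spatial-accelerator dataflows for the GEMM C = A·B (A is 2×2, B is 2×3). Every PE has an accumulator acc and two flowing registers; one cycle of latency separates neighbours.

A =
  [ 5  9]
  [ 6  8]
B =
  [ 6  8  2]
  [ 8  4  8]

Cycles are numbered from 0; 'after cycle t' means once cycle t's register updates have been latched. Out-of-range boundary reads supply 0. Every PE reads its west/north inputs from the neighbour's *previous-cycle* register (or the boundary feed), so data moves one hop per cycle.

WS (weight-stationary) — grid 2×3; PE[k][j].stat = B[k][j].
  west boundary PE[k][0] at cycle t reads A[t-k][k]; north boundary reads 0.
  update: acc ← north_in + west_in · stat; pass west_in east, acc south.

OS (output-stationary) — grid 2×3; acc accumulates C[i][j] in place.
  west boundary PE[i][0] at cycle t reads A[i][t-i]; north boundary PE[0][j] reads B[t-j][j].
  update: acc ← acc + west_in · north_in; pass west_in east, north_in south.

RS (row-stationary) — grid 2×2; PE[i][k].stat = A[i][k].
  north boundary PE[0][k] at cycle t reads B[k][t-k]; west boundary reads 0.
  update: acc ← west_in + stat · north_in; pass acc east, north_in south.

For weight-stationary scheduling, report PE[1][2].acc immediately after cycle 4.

Tracing WS — 2×3 array, target PE[1][2]:
  [0] (0,2) acc=0 (h:0 v:0)
  [0] (1,1) acc=0 (h:0 v:0)
  [0] (1,2) acc=0 (h:0 v:0)
  [1] (0,2) acc=0 (h:0 v:0)
  [1] (1,1) acc=0 (h:0 v:0)
  [1] (1,2) acc=0 (h:0 v:0)
  [2] (0,2) acc=10 (h:5 v:10)
  [2] (1,1) acc=76 (h:9 v:76)
  [2] (1,2) acc=0 (h:0 v:0)
  [3] (0,2) acc=12 (h:6 v:12)
  [3] (1,1) acc=80 (h:8 v:80)
  [3] (1,2) acc=82 (h:9 v:82)
  [4] (0,2) acc=0 (h:0 v:0)
  [4] (1,1) acc=0 (h:0 v:0)
  [4] (1,2) acc=76 (h:8 v:76)

PE[1][2].acc = 76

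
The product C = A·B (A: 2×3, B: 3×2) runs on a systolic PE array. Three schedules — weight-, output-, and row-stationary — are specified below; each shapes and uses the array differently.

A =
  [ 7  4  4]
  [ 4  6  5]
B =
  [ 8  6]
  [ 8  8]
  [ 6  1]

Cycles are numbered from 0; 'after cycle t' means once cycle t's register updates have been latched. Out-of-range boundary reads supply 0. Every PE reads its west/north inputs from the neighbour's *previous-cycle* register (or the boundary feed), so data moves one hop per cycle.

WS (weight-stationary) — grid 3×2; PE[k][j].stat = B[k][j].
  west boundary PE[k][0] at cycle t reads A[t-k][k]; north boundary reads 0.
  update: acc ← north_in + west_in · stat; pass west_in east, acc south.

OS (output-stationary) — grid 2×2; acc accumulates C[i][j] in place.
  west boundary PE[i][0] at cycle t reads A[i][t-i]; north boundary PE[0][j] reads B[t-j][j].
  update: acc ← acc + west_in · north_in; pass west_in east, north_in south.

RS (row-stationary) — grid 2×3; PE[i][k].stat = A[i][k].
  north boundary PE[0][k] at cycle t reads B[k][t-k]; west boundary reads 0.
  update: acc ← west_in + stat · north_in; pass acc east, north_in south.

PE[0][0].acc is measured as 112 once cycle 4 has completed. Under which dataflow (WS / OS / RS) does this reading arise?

dataflow = OS

WS (3×2 grid), PE[0][0]:
  step 0 · PE0,0: acc=56; fwd→7 fwd↓56
  step 1 · PE0,0: acc=32; fwd→4 fwd↓32
  step 2 · PE0,0: acc=0; fwd→0 fwd↓0
  step 3 · PE0,0: acc=0; fwd→0 fwd↓0
  step 4 · PE0,0: acc=0; fwd→0 fwd↓0
OS (2×2 grid), PE[0][0]:
  step 0 · PE0,0: acc=56; fwd→7 fwd↓8
  step 1 · PE0,0: acc=88; fwd→4 fwd↓8
  step 2 · PE0,0: acc=112; fwd→4 fwd↓6
  step 3 · PE0,0: acc=112; fwd→0 fwd↓0
  step 4 · PE0,0: acc=112; fwd→0 fwd↓0
RS (2×3 grid), PE[0][0]:
  step 0 · PE0,0: acc=56; fwd→56 fwd↓8
  step 1 · PE0,0: acc=42; fwd→42 fwd↓6
  step 2 · PE0,0: acc=0; fwd→0 fwd↓0
  step 3 · PE0,0: acc=0; fwd→0 fwd↓0
  step 4 · PE0,0: acc=0; fwd→0 fwd↓0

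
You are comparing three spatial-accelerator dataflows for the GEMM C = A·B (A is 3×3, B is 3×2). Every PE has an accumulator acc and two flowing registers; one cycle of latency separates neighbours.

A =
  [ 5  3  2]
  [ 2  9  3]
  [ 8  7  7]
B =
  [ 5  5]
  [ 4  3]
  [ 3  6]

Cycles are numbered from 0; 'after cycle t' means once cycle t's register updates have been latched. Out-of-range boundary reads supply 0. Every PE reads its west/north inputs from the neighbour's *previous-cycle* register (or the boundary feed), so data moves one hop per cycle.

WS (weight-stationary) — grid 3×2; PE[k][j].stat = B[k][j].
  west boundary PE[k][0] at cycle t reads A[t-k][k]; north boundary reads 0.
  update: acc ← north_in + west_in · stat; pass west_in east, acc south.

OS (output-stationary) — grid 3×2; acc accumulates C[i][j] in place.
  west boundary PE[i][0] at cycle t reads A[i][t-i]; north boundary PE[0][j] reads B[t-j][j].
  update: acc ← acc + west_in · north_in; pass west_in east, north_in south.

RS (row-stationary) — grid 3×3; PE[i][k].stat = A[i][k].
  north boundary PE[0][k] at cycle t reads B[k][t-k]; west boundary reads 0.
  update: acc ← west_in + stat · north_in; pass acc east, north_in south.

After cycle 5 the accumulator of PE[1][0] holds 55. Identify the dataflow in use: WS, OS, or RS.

WS [3×2] PE[1][0] across cycles:
  [0] (1,0) acc=0 (h:0 v:0)
  [1] (1,0) acc=37 (h:3 v:37)
  [2] (1,0) acc=46 (h:9 v:46)
  [3] (1,0) acc=68 (h:7 v:68)
  [4] (1,0) acc=0 (h:0 v:0)
  [5] (1,0) acc=0 (h:0 v:0)
OS [3×2] PE[1][0] across cycles:
  [0] (1,0) acc=0 (h:0 v:0)
  [1] (1,0) acc=10 (h:2 v:5)
  [2] (1,0) acc=46 (h:9 v:4)
  [3] (1,0) acc=55 (h:3 v:3)
  [4] (1,0) acc=55 (h:0 v:0)
  [5] (1,0) acc=55 (h:0 v:0)
RS [3×3] PE[1][0] across cycles:
  [0] (1,0) acc=0 (h:0 v:0)
  [1] (1,0) acc=10 (h:10 v:5)
  [2] (1,0) acc=10 (h:10 v:5)
  [3] (1,0) acc=0 (h:0 v:0)
  [4] (1,0) acc=0 (h:0 v:0)
  [5] (1,0) acc=0 (h:0 v:0)

dataflow = OS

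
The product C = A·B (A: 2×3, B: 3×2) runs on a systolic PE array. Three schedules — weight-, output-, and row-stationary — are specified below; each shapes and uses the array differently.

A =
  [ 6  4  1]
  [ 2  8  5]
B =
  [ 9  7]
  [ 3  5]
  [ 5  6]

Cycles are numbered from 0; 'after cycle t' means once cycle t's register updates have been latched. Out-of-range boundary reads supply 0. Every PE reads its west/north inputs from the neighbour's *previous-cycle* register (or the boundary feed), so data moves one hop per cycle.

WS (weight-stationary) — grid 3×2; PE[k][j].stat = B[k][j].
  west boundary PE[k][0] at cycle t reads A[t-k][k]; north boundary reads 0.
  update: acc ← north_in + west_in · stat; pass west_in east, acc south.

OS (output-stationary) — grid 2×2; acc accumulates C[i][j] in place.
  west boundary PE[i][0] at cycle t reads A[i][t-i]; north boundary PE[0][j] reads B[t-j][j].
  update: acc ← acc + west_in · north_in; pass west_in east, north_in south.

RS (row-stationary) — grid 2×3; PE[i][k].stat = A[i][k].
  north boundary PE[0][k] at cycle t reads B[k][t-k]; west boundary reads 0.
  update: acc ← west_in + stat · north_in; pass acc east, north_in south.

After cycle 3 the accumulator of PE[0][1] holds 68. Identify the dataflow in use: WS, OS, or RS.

— WS: 3×2; PE[0][1] trace:
  c0 r0c1: 0 / 0 / 0
  c1 r0c1: 42 / 6 / 42
  c2 r0c1: 14 / 2 / 14
  c3 r0c1: 0 / 0 / 0
— OS: 2×2; PE[0][1] trace:
  c0 r0c1: 0 / 0 / 0
  c1 r0c1: 42 / 6 / 7
  c2 r0c1: 62 / 4 / 5
  c3 r0c1: 68 / 1 / 6
— RS: 2×3; PE[0][1] trace:
  c0 r0c1: 0 / 0 / 0
  c1 r0c1: 66 / 66 / 3
  c2 r0c1: 62 / 62 / 5
  c3 r0c1: 0 / 0 / 0

dataflow = OS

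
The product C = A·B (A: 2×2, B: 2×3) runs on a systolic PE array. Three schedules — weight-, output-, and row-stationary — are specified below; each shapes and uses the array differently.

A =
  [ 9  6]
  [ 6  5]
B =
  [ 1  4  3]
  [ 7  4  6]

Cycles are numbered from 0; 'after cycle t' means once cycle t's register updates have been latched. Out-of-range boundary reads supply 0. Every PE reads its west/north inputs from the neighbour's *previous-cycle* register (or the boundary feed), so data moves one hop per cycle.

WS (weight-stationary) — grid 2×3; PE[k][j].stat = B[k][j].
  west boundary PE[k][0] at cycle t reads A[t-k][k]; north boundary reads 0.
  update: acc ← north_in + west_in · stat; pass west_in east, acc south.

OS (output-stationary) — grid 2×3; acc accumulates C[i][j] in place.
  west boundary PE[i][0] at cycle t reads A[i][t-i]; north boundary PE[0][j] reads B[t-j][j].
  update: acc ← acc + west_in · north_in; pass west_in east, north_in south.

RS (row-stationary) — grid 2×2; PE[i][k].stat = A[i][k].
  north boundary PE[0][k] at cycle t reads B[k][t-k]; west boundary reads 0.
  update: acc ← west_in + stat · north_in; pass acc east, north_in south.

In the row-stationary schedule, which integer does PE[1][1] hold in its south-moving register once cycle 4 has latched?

RS (2×2). Following PE[1][1] plus its west/north inputs:
  t=0 PE[0][1]: acc=0 h=0 v=0
  t=0 PE[1][0]: acc=0 h=0 v=0
  t=0 PE[1][1]: acc=0 h=0 v=0
  t=1 PE[0][1]: acc=51 h=51 v=7
  t=1 PE[1][0]: acc=6 h=6 v=1
  t=1 PE[1][1]: acc=0 h=0 v=0
  t=2 PE[0][1]: acc=60 h=60 v=4
  t=2 PE[1][0]: acc=24 h=24 v=4
  t=2 PE[1][1]: acc=41 h=41 v=7
  t=3 PE[0][1]: acc=63 h=63 v=6
  t=3 PE[1][0]: acc=18 h=18 v=3
  t=3 PE[1][1]: acc=44 h=44 v=4
  t=4 PE[0][1]: acc=0 h=0 v=0
  t=4 PE[1][0]: acc=0 h=0 v=0
  t=4 PE[1][1]: acc=48 h=48 v=6

register = 6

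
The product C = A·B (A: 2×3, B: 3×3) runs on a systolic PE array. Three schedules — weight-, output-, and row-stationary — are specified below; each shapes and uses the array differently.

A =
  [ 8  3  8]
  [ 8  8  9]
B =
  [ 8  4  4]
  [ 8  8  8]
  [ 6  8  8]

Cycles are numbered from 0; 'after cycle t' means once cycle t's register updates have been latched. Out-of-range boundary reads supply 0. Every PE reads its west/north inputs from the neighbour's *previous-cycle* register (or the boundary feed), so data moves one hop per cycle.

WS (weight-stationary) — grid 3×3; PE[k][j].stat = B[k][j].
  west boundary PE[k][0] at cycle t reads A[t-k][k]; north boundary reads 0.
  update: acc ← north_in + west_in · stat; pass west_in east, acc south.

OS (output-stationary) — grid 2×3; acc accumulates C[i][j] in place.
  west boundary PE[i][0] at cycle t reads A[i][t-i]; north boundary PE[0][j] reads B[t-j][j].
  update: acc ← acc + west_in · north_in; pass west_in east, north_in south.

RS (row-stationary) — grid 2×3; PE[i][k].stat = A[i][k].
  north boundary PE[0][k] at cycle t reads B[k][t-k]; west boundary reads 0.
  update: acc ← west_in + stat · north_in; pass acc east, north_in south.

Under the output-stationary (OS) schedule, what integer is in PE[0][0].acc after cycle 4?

PE[0][0].acc = 136

OS on a 2×3 grid — tracing PE[0][0] and its feeders:
  c0 r0c0: 64 / 8 / 8
  c1 r0c0: 88 / 3 / 8
  c2 r0c0: 136 / 8 / 6
  c3 r0c0: 136 / 0 / 0
  c4 r0c0: 136 / 0 / 0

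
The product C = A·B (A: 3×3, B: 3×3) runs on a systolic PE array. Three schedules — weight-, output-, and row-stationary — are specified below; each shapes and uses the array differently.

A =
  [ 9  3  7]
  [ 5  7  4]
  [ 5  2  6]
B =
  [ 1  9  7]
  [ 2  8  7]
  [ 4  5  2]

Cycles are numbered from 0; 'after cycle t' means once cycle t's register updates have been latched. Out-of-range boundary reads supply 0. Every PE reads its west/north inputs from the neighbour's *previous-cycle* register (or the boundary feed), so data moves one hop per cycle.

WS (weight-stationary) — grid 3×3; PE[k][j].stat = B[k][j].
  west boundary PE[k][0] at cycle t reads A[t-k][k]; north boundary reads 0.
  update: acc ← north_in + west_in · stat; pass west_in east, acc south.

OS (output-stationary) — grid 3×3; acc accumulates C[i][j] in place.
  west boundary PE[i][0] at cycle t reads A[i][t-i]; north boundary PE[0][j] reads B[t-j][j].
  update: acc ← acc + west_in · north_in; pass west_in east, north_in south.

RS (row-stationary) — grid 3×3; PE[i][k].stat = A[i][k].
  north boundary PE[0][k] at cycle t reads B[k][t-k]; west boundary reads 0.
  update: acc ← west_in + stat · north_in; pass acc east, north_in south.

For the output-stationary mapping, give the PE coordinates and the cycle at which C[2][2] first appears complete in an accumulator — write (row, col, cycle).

Under OS, C[2][2] lands at PE[2][2]:
  cycle 0: PE[2][2] → acc 0, east 0, south 0
  cycle 1: PE[2][2] → acc 0, east 0, south 0
  cycle 2: PE[2][2] → acc 0, east 0, south 0
  cycle 3: PE[2][2] → acc 0, east 0, south 0
  cycle 4: PE[2][2] → acc 35, east 5, south 7
  cycle 5: PE[2][2] → acc 49, east 2, south 7
  cycle 6: PE[2][2] → acc 61, east 6, south 2

(row, col, cycle) = (2, 2, 6)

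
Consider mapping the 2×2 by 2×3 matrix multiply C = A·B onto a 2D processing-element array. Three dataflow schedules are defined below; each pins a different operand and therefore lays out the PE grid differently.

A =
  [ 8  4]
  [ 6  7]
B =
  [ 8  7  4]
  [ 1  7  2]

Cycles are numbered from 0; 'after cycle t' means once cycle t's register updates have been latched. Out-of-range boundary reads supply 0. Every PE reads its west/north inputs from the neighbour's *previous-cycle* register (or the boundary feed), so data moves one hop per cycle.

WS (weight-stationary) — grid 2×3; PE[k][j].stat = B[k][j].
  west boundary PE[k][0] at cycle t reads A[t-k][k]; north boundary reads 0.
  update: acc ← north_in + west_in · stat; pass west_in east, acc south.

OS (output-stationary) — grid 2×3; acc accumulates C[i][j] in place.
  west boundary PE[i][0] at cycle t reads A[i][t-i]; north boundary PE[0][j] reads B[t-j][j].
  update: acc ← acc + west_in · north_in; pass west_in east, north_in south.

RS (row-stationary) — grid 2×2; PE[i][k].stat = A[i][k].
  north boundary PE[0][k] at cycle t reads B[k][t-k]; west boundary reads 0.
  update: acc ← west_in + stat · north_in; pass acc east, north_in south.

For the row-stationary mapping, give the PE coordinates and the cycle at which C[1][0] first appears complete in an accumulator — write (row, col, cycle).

Under RS, C[1][0] lands at PE[1][1]:
  cycle 0: PE[1][1] → acc 0, east 0, south 0
  cycle 1: PE[1][1] → acc 0, east 0, south 0
  cycle 2: PE[1][1] → acc 55, east 55, south 1

(row, col, cycle) = (1, 1, 2)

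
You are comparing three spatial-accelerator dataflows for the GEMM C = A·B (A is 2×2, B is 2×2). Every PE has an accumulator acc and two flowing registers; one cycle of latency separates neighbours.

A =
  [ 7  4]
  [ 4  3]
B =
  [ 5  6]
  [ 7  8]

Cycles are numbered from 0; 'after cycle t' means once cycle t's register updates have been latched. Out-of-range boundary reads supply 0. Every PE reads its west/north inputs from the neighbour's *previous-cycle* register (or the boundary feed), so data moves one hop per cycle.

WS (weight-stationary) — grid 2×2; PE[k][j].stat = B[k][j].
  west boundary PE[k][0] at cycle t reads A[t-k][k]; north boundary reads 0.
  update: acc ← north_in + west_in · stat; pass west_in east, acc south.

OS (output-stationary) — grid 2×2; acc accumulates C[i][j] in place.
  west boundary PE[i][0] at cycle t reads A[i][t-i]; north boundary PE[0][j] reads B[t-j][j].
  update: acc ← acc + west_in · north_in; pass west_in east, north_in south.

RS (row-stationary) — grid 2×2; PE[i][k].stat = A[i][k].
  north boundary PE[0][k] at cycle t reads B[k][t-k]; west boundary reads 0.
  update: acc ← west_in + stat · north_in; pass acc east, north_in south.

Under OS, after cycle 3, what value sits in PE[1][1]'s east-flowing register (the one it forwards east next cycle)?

Tracing OS — 2×2 array, target PE[1][1]:
  0: (0,1).acc=0  regs=<0,0>
  0: (1,0).acc=0  regs=<0,0>
  0: (1,1).acc=0  regs=<0,0>
  1: (0,1).acc=42  regs=<7,6>
  1: (1,0).acc=20  regs=<4,5>
  1: (1,1).acc=0  regs=<0,0>
  2: (0,1).acc=74  regs=<4,8>
  2: (1,0).acc=41  regs=<3,7>
  2: (1,1).acc=24  regs=<4,6>
  3: (0,1).acc=74  regs=<0,0>
  3: (1,0).acc=41  regs=<0,0>
  3: (1,1).acc=48  regs=<3,8>

register = 3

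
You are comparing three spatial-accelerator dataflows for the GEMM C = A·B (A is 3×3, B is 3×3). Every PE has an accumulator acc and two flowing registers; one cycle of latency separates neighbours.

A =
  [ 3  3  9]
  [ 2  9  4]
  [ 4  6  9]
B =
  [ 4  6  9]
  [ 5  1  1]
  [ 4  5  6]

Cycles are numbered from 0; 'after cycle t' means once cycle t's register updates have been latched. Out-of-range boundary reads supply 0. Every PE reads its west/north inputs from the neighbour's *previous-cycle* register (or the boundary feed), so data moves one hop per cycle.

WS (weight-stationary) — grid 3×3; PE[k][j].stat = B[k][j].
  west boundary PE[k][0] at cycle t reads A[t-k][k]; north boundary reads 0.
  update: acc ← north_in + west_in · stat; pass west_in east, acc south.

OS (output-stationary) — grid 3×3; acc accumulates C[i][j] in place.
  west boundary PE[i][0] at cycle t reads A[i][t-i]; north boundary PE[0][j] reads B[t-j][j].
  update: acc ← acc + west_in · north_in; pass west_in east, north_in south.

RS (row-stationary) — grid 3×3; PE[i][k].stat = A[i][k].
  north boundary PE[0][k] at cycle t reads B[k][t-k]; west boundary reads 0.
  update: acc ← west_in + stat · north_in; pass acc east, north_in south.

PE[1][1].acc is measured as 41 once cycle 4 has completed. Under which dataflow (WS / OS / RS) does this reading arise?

dataflow = OS

— WS: 3×3; PE[1][1] trace:
  @0  [1,1]  acc 0  |  →0  ↓0
  @1  [1,1]  acc 0  |  →0  ↓0
  @2  [1,1]  acc 21  |  →3  ↓21
  @3  [1,1]  acc 21  |  →9  ↓21
  @4  [1,1]  acc 30  |  →6  ↓30
— OS: 3×3; PE[1][1] trace:
  @0  [1,1]  acc 0  |  →0  ↓0
  @1  [1,1]  acc 0  |  →0  ↓0
  @2  [1,1]  acc 12  |  →2  ↓6
  @3  [1,1]  acc 21  |  →9  ↓1
  @4  [1,1]  acc 41  |  →4  ↓5
— RS: 3×3; PE[1][1] trace:
  @0  [1,1]  acc 0  |  →0  ↓0
  @1  [1,1]  acc 0  |  →0  ↓0
  @2  [1,1]  acc 53  |  →53  ↓5
  @3  [1,1]  acc 21  |  →21  ↓1
  @4  [1,1]  acc 27  |  →27  ↓1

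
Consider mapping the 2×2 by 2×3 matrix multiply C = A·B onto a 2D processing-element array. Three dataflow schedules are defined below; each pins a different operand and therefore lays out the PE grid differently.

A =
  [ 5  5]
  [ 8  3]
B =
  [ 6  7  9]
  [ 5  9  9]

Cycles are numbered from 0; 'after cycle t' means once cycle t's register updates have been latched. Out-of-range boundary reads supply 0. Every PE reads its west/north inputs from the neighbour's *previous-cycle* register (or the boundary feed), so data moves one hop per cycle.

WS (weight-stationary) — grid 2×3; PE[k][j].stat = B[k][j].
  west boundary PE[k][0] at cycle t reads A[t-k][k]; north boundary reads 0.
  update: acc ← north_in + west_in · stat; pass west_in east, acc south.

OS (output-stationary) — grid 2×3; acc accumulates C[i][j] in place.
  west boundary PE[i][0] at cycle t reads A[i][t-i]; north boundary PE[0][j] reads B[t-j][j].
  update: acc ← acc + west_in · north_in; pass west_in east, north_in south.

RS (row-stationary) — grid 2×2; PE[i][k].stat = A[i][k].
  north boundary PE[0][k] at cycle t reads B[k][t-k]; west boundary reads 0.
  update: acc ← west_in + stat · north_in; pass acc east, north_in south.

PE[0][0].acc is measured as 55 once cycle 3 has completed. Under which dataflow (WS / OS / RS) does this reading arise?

WS (2×3 grid), PE[0][0]:
  step 0 · PE0,0: acc=30; fwd→5 fwd↓30
  step 1 · PE0,0: acc=48; fwd→8 fwd↓48
  step 2 · PE0,0: acc=0; fwd→0 fwd↓0
  step 3 · PE0,0: acc=0; fwd→0 fwd↓0
OS (2×3 grid), PE[0][0]:
  step 0 · PE0,0: acc=30; fwd→5 fwd↓6
  step 1 · PE0,0: acc=55; fwd→5 fwd↓5
  step 2 · PE0,0: acc=55; fwd→0 fwd↓0
  step 3 · PE0,0: acc=55; fwd→0 fwd↓0
RS (2×2 grid), PE[0][0]:
  step 0 · PE0,0: acc=30; fwd→30 fwd↓6
  step 1 · PE0,0: acc=35; fwd→35 fwd↓7
  step 2 · PE0,0: acc=45; fwd→45 fwd↓9
  step 3 · PE0,0: acc=0; fwd→0 fwd↓0

dataflow = OS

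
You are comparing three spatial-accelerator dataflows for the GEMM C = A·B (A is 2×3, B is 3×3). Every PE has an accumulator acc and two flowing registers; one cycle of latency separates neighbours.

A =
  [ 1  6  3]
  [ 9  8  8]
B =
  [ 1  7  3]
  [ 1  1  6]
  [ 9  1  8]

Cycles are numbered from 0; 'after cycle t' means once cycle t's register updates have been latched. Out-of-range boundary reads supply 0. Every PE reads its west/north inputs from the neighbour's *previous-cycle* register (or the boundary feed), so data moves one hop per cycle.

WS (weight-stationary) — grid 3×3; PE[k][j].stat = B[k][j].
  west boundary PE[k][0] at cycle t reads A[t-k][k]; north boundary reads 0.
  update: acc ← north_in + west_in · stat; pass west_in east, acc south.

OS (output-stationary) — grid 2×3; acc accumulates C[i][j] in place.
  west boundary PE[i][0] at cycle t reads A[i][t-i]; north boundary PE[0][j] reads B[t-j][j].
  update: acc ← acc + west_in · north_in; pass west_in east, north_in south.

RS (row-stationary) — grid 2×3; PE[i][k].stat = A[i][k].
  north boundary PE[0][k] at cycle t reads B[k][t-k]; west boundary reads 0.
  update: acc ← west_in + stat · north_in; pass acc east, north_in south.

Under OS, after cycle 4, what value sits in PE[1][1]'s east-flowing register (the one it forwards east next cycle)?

register = 8

OS 2×3: PE[1][1] cycle-by-cycle (with neighbour feeds):
  step 0 · PE0,1: acc=0; fwd→0 fwd↓0
  step 0 · PE1,0: acc=0; fwd→0 fwd↓0
  step 0 · PE1,1: acc=0; fwd→0 fwd↓0
  step 1 · PE0,1: acc=7; fwd→1 fwd↓7
  step 1 · PE1,0: acc=9; fwd→9 fwd↓1
  step 1 · PE1,1: acc=0; fwd→0 fwd↓0
  step 2 · PE0,1: acc=13; fwd→6 fwd↓1
  step 2 · PE1,0: acc=17; fwd→8 fwd↓1
  step 2 · PE1,1: acc=63; fwd→9 fwd↓7
  step 3 · PE0,1: acc=16; fwd→3 fwd↓1
  step 3 · PE1,0: acc=89; fwd→8 fwd↓9
  step 3 · PE1,1: acc=71; fwd→8 fwd↓1
  step 4 · PE0,1: acc=16; fwd→0 fwd↓0
  step 4 · PE1,0: acc=89; fwd→0 fwd↓0
  step 4 · PE1,1: acc=79; fwd→8 fwd↓1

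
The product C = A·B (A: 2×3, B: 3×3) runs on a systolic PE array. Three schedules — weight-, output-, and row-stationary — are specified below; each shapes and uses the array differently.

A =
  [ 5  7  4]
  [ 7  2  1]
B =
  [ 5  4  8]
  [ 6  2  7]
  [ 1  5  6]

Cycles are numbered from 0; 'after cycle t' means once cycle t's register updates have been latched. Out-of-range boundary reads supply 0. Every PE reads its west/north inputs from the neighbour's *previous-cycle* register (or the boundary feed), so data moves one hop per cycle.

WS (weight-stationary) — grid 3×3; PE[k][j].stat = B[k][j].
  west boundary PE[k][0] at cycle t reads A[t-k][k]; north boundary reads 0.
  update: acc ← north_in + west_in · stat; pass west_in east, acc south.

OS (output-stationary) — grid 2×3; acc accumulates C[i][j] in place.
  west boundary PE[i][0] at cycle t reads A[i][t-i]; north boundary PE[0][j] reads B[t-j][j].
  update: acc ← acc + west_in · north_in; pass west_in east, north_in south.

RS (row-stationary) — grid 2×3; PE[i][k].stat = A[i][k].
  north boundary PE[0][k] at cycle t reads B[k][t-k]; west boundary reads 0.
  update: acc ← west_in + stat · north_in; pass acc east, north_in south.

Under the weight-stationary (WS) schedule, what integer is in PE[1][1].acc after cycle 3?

WS 3×3: PE[1][1] cycle-by-cycle (with neighbour feeds):
  [0] (0,1) acc=0 (h:0 v:0)
  [0] (1,0) acc=0 (h:0 v:0)
  [0] (1,1) acc=0 (h:0 v:0)
  [1] (0,1) acc=20 (h:5 v:20)
  [1] (1,0) acc=67 (h:7 v:67)
  [1] (1,1) acc=0 (h:0 v:0)
  [2] (0,1) acc=28 (h:7 v:28)
  [2] (1,0) acc=47 (h:2 v:47)
  [2] (1,1) acc=34 (h:7 v:34)
  [3] (0,1) acc=0 (h:0 v:0)
  [3] (1,0) acc=0 (h:0 v:0)
  [3] (1,1) acc=32 (h:2 v:32)

PE[1][1].acc = 32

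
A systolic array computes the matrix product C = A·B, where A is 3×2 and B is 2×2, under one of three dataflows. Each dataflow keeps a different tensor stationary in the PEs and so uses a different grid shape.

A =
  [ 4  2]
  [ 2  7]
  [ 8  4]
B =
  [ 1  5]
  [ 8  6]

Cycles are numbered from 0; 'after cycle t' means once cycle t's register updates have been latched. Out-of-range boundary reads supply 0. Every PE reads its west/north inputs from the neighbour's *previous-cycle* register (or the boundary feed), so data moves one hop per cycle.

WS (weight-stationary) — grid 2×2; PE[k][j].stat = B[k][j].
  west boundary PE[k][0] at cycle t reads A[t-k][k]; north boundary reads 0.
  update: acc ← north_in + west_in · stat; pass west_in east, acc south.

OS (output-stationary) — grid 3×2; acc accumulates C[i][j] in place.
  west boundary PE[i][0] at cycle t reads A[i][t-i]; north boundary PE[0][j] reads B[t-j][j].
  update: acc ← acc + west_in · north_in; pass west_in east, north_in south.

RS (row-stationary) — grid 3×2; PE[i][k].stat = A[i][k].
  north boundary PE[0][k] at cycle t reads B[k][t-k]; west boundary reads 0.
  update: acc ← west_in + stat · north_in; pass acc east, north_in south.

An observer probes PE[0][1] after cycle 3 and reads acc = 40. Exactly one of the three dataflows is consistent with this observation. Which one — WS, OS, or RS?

dataflow = WS

WS (2×2 grid), PE[0][1]:
  cycle 0: PE[0][1] → acc 0, east 0, south 0
  cycle 1: PE[0][1] → acc 20, east 4, south 20
  cycle 2: PE[0][1] → acc 10, east 2, south 10
  cycle 3: PE[0][1] → acc 40, east 8, south 40
OS (3×2 grid), PE[0][1]:
  cycle 0: PE[0][1] → acc 0, east 0, south 0
  cycle 1: PE[0][1] → acc 20, east 4, south 5
  cycle 2: PE[0][1] → acc 32, east 2, south 6
  cycle 3: PE[0][1] → acc 32, east 0, south 0
RS (3×2 grid), PE[0][1]:
  cycle 0: PE[0][1] → acc 0, east 0, south 0
  cycle 1: PE[0][1] → acc 20, east 20, south 8
  cycle 2: PE[0][1] → acc 32, east 32, south 6
  cycle 3: PE[0][1] → acc 0, east 0, south 0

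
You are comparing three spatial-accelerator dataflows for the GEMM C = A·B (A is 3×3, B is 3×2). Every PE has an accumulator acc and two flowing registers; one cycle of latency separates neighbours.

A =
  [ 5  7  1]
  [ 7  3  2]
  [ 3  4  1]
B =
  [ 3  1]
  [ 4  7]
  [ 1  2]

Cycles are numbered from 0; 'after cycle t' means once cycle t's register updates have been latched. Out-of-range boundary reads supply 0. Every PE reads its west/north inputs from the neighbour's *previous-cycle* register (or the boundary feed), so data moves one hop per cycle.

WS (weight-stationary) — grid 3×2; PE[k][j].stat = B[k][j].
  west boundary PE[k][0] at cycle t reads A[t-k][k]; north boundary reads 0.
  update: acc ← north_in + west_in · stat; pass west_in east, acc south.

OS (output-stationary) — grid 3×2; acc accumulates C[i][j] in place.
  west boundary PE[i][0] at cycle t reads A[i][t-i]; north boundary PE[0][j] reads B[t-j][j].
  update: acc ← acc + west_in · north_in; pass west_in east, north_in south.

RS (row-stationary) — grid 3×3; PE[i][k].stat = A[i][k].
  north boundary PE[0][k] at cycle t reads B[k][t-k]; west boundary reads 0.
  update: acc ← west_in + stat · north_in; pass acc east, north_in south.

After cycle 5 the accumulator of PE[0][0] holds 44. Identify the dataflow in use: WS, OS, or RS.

dataflow = OS

WS [3×2] PE[0][0] across cycles:
  step 0 · PE0,0: acc=15; fwd→5 fwd↓15
  step 1 · PE0,0: acc=21; fwd→7 fwd↓21
  step 2 · PE0,0: acc=9; fwd→3 fwd↓9
  step 3 · PE0,0: acc=0; fwd→0 fwd↓0
  step 4 · PE0,0: acc=0; fwd→0 fwd↓0
  step 5 · PE0,0: acc=0; fwd→0 fwd↓0
OS [3×2] PE[0][0] across cycles:
  step 0 · PE0,0: acc=15; fwd→5 fwd↓3
  step 1 · PE0,0: acc=43; fwd→7 fwd↓4
  step 2 · PE0,0: acc=44; fwd→1 fwd↓1
  step 3 · PE0,0: acc=44; fwd→0 fwd↓0
  step 4 · PE0,0: acc=44; fwd→0 fwd↓0
  step 5 · PE0,0: acc=44; fwd→0 fwd↓0
RS [3×3] PE[0][0] across cycles:
  step 0 · PE0,0: acc=15; fwd→15 fwd↓3
  step 1 · PE0,0: acc=5; fwd→5 fwd↓1
  step 2 · PE0,0: acc=0; fwd→0 fwd↓0
  step 3 · PE0,0: acc=0; fwd→0 fwd↓0
  step 4 · PE0,0: acc=0; fwd→0 fwd↓0
  step 5 · PE0,0: acc=0; fwd→0 fwd↓0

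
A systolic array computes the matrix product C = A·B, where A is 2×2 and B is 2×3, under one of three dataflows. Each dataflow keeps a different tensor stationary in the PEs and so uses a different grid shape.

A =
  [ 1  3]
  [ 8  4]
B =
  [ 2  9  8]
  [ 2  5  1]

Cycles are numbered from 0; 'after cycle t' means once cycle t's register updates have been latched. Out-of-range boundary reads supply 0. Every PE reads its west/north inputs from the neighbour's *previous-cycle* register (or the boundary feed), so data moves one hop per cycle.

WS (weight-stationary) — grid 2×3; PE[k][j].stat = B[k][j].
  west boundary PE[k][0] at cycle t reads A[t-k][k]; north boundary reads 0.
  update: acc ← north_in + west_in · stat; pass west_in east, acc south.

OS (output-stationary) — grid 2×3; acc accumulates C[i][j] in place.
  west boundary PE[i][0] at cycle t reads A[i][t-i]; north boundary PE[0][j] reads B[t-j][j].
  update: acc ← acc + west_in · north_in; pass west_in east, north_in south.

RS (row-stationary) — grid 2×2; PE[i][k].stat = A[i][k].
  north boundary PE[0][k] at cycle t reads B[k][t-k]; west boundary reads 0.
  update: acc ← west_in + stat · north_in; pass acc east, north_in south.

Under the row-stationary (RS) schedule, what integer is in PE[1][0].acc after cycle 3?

PE[1][0].acc = 64

RS 2×2: PE[1][0] cycle-by-cycle (with neighbour feeds):
  t=0 PE[0][0]: acc=2 h=2 v=2
  t=0 PE[1][0]: acc=0 h=0 v=0
  t=1 PE[0][0]: acc=9 h=9 v=9
  t=1 PE[1][0]: acc=16 h=16 v=2
  t=2 PE[0][0]: acc=8 h=8 v=8
  t=2 PE[1][0]: acc=72 h=72 v=9
  t=3 PE[0][0]: acc=0 h=0 v=0
  t=3 PE[1][0]: acc=64 h=64 v=8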